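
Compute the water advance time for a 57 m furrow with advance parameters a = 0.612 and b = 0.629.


t = (L/a)^(1/b)
t = (57/0.612)^(1/0.629)
t = 93.137255^(1/0.629)

1350.7093 min


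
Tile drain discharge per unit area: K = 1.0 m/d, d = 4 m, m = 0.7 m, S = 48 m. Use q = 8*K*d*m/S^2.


q = 8*K*d*m/S^2
q = 8*1.0*4*0.7/48^2
q = 22.4000 / 2304

0.0097 m/d


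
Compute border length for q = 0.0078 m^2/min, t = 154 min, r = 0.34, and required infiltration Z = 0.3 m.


L = q*t/((1+r)*Z)
L = 0.0078*154/((1+0.34)*0.3)
L = 1.2012/0.402

2.9881 m


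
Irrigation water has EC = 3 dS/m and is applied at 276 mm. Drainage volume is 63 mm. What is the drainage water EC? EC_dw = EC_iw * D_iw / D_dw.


EC_dw = EC_iw * D_iw / D_dw
EC_dw = 3 * 276 / 63
EC_dw = 828 / 63

13.1429 dS/m


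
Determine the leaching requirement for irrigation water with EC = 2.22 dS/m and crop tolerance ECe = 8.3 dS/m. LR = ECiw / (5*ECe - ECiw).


LR = ECiw / (5*ECe - ECiw)
LR = 2.22 / (5*8.3 - 2.22)
LR = 2.22 / 39.2800

0.0565


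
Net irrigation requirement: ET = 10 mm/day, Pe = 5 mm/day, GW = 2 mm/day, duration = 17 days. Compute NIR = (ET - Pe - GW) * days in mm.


Daily deficit = ET - Pe - GW = 10 - 5 - 2 = 3 mm/day
NIR = 3 * 17 = 51 mm

51.0000 mm


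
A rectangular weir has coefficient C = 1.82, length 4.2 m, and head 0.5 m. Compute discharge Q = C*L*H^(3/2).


Q = C * L * H^(3/2) = 1.82 * 4.2 * 0.5^1.5 = 1.82 * 4.2 * 0.353553

2.7026 m^3/s


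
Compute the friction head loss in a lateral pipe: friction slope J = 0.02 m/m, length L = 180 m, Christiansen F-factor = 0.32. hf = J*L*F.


hf = J * L * F = 0.02 * 180 * 0.32 = 1.1520 m

1.1520 m


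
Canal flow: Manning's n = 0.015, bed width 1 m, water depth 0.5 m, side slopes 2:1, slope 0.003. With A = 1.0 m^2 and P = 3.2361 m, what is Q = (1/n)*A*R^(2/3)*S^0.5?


R = A/P = 1.0/3.2361 = 0.309014
Q = (1/0.015) * 1.0 * 0.309014^(2/3) * 0.003^0.5

1.6690 m^3/s


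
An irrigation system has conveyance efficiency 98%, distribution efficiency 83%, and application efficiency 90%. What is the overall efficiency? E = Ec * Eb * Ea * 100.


Ec = 0.98, Eb = 0.83, Ea = 0.9
E = 0.98 * 0.83 * 0.9 * 100 = 73.2060%

73.2060 %


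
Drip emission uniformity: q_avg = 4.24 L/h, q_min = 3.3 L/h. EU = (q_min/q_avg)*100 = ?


EU = (q_min/q_avg)*100 = (3.3/4.24)*100 = 77.8302%

77.8302 %


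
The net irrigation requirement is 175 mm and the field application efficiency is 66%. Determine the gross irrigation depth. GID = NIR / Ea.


Ea = 66% = 0.66
GID = NIR / Ea = 175 / 0.66 = 265.1515 mm

265.1515 mm


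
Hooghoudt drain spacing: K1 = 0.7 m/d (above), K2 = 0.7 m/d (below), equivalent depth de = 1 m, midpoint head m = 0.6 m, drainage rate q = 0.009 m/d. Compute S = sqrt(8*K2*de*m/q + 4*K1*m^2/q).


S^2 = 8*K2*de*m/q + 4*K1*m^2/q
S^2 = 8*0.7*1*0.6/0.009 + 4*0.7*0.6^2/0.009
S = sqrt(485.3333)

22.0303 m


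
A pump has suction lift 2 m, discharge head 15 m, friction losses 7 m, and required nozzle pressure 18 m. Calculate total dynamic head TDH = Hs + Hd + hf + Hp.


TDH = Hs + Hd + hf + Hp = 2 + 15 + 7 + 18 = 42

42 m


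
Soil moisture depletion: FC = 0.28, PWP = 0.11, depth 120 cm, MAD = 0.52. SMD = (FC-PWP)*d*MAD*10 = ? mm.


SMD = (FC - PWP) * d * MAD * 10
SMD = (0.28 - 0.11) * 120 * 0.52 * 10
SMD = 0.1700 * 120 * 0.52 * 10

106.0800 mm


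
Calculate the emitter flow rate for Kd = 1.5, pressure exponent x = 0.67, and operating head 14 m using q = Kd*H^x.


q = Kd * H^x = 1.5 * 14^0.67 = 1.5 * 5.860110

8.7902 L/h


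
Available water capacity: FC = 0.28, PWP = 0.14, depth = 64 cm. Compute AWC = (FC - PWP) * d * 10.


AWC = (FC - PWP) * d * 10
AWC = (0.28 - 0.14) * 64 * 10
AWC = 0.1400 * 64 * 10

89.6000 mm


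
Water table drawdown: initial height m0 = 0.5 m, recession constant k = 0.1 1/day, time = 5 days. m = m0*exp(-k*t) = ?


m = m0 * exp(-k*t)
m = 0.5 * exp(-0.1 * 5)
m = 0.5 * exp(-0.5000)

0.3033 m


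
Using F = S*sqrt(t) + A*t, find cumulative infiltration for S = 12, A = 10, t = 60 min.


F = S*sqrt(t) + A*t
F = 12*sqrt(60) + 10*60
F = 12*7.745967 + 600

692.9516 mm


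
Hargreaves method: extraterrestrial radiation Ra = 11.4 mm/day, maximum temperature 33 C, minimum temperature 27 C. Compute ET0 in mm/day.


Tmean = (Tmax + Tmin)/2 = (33 + 27)/2 = 30.0
ET0 = 0.0023 * 11.4 * (30.0 + 17.8) * sqrt(33 - 27)
ET0 = 0.0023 * 11.4 * 47.8 * 2.449490

3.0700 mm/day


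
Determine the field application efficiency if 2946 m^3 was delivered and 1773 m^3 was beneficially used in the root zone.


Ea = V_root / V_field * 100 = 1773 / 2946 * 100 = 60.1833%

60.1833 %


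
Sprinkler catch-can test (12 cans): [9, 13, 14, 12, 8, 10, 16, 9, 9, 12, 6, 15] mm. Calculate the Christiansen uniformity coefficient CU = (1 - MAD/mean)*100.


mean = 11.083333 mm
MAD = 2.583333 mm
CU = (1 - 2.583333/11.083333)*100

76.6917 %


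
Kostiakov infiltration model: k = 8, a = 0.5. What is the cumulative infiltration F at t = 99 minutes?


F = k * t^a = 8 * 99^0.5
F = 8 * 9.949874

79.5990 mm


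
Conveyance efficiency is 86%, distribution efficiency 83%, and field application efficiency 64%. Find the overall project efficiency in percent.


Ec = 0.86, Eb = 0.83, Ea = 0.64
E = 0.86 * 0.83 * 0.64 * 100 = 45.6832%

45.6832 %


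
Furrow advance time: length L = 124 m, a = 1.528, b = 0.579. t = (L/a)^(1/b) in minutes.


t = (L/a)^(1/b)
t = (124/1.528)^(1/0.579)
t = 81.151832^(1/0.579)

1984.1712 min


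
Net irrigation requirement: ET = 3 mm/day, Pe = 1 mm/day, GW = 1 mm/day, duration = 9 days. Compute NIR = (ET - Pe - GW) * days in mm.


Daily deficit = ET - Pe - GW = 3 - 1 - 1 = 1 mm/day
NIR = 1 * 9 = 9 mm

9.0000 mm


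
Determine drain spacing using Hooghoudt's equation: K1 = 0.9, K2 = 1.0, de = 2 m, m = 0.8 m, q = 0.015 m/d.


S^2 = 8*K2*de*m/q + 4*K1*m^2/q
S^2 = 8*1.0*2*0.8/0.015 + 4*0.9*0.8^2/0.015
S = sqrt(1006.9333)

31.7322 m


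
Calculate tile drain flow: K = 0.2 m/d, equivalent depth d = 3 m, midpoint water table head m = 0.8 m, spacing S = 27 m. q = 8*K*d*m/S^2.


q = 8*K*d*m/S^2
q = 8*0.2*3*0.8/27^2
q = 3.8400 / 729

0.0053 m/d


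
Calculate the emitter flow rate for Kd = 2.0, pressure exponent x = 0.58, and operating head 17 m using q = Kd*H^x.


q = Kd * H^x = 2.0 * 17^0.58 = 2.0 * 5.172022

10.3440 L/h


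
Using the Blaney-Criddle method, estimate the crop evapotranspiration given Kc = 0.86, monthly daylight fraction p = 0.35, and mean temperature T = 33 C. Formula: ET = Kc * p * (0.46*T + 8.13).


ET = Kc * p * (0.46*T + 8.13)
ET = 0.86 * 0.35 * (0.46*33 + 8.13)
ET = 0.86 * 0.35 * 23.3100

7.0163 mm/day


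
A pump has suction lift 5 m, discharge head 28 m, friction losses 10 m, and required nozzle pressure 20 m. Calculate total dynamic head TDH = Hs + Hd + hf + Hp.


TDH = Hs + Hd + hf + Hp = 5 + 28 + 10 + 20 = 63

63 m


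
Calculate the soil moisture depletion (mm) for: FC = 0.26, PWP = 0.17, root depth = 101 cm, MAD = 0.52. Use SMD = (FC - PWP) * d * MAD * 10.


SMD = (FC - PWP) * d * MAD * 10
SMD = (0.26 - 0.17) * 101 * 0.52 * 10
SMD = 0.0900 * 101 * 0.52 * 10

47.2680 mm


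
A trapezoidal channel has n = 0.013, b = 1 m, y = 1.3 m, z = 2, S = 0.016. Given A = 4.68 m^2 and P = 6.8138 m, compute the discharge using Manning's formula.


R = A/P = 4.68/6.8138 = 0.686841
Q = (1/0.013) * 4.68 * 0.686841^(2/3) * 0.016^0.5

35.4487 m^3/s


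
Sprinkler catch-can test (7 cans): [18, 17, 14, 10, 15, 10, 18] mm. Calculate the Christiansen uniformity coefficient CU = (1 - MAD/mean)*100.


mean = 14.571429 mm
MAD = 2.775510 mm
CU = (1 - 2.775510/14.571429)*100

80.9524 %


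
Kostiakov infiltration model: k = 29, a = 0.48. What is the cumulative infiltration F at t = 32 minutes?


F = k * t^a = 29 * 32^0.48
F = 29 * 5.278032

153.0629 mm


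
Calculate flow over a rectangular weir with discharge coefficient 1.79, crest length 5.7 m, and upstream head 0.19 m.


Q = C * L * H^(3/2) = 1.79 * 5.7 * 0.19^1.5 = 1.79 * 5.7 * 0.082819

0.8450 m^3/s


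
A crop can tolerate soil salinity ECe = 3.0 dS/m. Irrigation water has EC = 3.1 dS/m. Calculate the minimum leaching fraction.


LR = ECiw / (5*ECe - ECiw)
LR = 3.1 / (5*3.0 - 3.1)
LR = 3.1 / 11.9000

0.2605


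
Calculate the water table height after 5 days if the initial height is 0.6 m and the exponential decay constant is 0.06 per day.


m = m0 * exp(-k*t)
m = 0.6 * exp(-0.06 * 5)
m = 0.6 * exp(-0.3000)

0.4445 m


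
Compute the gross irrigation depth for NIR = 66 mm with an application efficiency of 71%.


Ea = 71% = 0.71
GID = NIR / Ea = 66 / 0.71 = 92.9577 mm

92.9577 mm


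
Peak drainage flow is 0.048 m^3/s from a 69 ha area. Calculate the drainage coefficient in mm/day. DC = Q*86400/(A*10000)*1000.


DC = Q * 86400 / (A * 10000) * 1000
DC = 0.048 * 86400 / (69 * 10000) * 1000
DC = 4147200.0000 / 690000

6.0104 mm/day


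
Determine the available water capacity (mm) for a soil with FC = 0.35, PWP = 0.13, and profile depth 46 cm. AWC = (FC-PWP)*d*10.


AWC = (FC - PWP) * d * 10
AWC = (0.35 - 0.13) * 46 * 10
AWC = 0.2200 * 46 * 10

101.2000 mm


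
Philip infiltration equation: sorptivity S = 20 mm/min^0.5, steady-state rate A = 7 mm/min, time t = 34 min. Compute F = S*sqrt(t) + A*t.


F = S*sqrt(t) + A*t
F = 20*sqrt(34) + 7*34
F = 20*5.830952 + 238

354.6190 mm


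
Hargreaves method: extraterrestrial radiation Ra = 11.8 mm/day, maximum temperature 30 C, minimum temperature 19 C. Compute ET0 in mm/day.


Tmean = (Tmax + Tmin)/2 = (30 + 19)/2 = 24.5
ET0 = 0.0023 * 11.8 * (24.5 + 17.8) * sqrt(30 - 19)
ET0 = 0.0023 * 11.8 * 42.3 * 3.316625

3.8076 mm/day


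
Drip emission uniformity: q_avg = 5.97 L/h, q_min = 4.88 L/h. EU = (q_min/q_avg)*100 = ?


EU = (q_min/q_avg)*100 = (4.88/5.97)*100 = 81.7420%

81.7420 %


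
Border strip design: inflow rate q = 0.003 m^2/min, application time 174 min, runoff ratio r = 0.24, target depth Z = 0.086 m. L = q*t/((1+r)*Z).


L = q*t/((1+r)*Z)
L = 0.003*174/((1+0.24)*0.086)
L = 0.522/0.10664

4.8950 m


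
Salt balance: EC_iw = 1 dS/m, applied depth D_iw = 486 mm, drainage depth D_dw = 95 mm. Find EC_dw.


EC_dw = EC_iw * D_iw / D_dw
EC_dw = 1 * 486 / 95
EC_dw = 486 / 95

5.1158 dS/m


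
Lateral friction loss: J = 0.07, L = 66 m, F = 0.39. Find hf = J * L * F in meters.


hf = J * L * F = 0.07 * 66 * 0.39 = 1.8018 m

1.8018 m


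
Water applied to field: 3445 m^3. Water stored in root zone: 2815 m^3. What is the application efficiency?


Ea = V_root / V_field * 100 = 2815 / 3445 * 100 = 81.7126%

81.7126 %


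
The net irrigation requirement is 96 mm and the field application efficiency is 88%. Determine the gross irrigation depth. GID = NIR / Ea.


Ea = 88% = 0.88
GID = NIR / Ea = 96 / 0.88 = 109.0909 mm

109.0909 mm


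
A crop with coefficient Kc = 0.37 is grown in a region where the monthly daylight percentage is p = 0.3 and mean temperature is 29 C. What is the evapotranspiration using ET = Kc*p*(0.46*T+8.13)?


ET = Kc * p * (0.46*T + 8.13)
ET = 0.37 * 0.3 * (0.46*29 + 8.13)
ET = 0.37 * 0.3 * 21.4700

2.3832 mm/day


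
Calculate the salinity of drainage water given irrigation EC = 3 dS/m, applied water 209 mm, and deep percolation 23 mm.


EC_dw = EC_iw * D_iw / D_dw
EC_dw = 3 * 209 / 23
EC_dw = 627 / 23

27.2609 dS/m


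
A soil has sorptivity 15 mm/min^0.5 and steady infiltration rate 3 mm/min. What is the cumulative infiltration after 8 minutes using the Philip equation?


F = S*sqrt(t) + A*t
F = 15*sqrt(8) + 3*8
F = 15*2.828427 + 24

66.4264 mm


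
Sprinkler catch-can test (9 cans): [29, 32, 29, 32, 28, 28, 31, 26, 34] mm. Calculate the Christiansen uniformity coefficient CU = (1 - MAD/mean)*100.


mean = 29.888889 mm
MAD = 2.098765 mm
CU = (1 - 2.098765/29.888889)*100

92.9781 %


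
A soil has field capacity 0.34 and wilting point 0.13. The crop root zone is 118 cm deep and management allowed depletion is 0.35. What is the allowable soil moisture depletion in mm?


SMD = (FC - PWP) * d * MAD * 10
SMD = (0.34 - 0.13) * 118 * 0.35 * 10
SMD = 0.2100 * 118 * 0.35 * 10

86.7300 mm


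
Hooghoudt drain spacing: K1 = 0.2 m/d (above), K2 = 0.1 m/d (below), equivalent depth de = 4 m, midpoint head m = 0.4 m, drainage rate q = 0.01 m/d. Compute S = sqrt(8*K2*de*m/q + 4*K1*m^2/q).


S^2 = 8*K2*de*m/q + 4*K1*m^2/q
S^2 = 8*0.1*4*0.4/0.01 + 4*0.2*0.4^2/0.01
S = sqrt(140.8000)

11.8659 m


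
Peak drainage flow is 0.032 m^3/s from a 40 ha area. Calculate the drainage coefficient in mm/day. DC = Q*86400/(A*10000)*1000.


DC = Q * 86400 / (A * 10000) * 1000
DC = 0.032 * 86400 / (40 * 10000) * 1000
DC = 2764800.0000 / 400000

6.9120 mm/day


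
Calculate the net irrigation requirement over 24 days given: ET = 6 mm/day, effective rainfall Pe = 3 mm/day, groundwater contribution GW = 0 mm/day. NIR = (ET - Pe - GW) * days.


Daily deficit = ET - Pe - GW = 6 - 3 - 0 = 3 mm/day
NIR = 3 * 24 = 72 mm

72.0000 mm


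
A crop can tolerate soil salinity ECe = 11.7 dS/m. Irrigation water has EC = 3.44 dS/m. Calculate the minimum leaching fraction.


LR = ECiw / (5*ECe - ECiw)
LR = 3.44 / (5*11.7 - 3.44)
LR = 3.44 / 55.0600

0.0625


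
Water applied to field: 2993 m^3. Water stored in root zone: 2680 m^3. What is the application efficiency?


Ea = V_root / V_field * 100 = 2680 / 2993 * 100 = 89.5423%

89.5423 %


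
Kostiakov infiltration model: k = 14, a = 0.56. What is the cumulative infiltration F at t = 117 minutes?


F = k * t^a = 14 * 117^0.56
F = 14 * 14.394086

201.5172 mm


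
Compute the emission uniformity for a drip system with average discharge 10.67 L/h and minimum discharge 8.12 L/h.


EU = (q_min/q_avg)*100 = (8.12/10.67)*100 = 76.1012%

76.1012 %


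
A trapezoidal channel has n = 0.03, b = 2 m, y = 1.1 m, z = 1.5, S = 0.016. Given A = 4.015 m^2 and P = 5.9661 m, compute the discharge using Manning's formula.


R = A/P = 4.015/5.9661 = 0.672969
Q = (1/0.03) * 4.015 * 0.672969^(2/3) * 0.016^0.5

13.0003 m^3/s


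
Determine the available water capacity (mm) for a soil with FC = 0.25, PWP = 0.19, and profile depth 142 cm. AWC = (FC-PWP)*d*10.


AWC = (FC - PWP) * d * 10
AWC = (0.25 - 0.19) * 142 * 10
AWC = 0.0600 * 142 * 10

85.2000 mm


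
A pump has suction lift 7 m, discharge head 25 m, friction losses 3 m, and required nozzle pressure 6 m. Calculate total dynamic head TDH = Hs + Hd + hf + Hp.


TDH = Hs + Hd + hf + Hp = 7 + 25 + 3 + 6 = 41

41 m


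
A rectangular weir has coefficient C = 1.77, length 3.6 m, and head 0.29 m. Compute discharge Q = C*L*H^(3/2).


Q = C * L * H^(3/2) = 1.77 * 3.6 * 0.29^1.5 = 1.77 * 3.6 * 0.156170

0.9951 m^3/s


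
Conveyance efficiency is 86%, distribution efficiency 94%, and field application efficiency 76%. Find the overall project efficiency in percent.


Ec = 0.86, Eb = 0.94, Ea = 0.76
E = 0.86 * 0.94 * 0.76 * 100 = 61.4384%

61.4384 %


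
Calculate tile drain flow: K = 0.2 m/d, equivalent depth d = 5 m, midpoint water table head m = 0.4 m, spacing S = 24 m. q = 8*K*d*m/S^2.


q = 8*K*d*m/S^2
q = 8*0.2*5*0.4/24^2
q = 3.2000 / 576

0.0056 m/d


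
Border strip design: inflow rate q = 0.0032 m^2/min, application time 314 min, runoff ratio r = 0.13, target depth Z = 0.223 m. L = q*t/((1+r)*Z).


L = q*t/((1+r)*Z)
L = 0.0032*314/((1+0.13)*0.223)
L = 1.0048/0.25199

3.9875 m


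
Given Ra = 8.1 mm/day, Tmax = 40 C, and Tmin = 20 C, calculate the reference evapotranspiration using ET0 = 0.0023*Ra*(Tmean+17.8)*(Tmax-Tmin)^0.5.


Tmean = (Tmax + Tmin)/2 = (40 + 20)/2 = 30.0
ET0 = 0.0023 * 8.1 * (30.0 + 17.8) * sqrt(40 - 20)
ET0 = 0.0023 * 8.1 * 47.8 * 4.472136

3.9825 mm/day


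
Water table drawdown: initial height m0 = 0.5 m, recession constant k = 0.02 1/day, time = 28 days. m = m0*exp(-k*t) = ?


m = m0 * exp(-k*t)
m = 0.5 * exp(-0.02 * 28)
m = 0.5 * exp(-0.5600)

0.2856 m


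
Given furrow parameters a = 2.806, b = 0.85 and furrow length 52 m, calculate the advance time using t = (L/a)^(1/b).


t = (L/a)^(1/b)
t = (52/2.806)^(1/0.85)
t = 18.531718^(1/0.85)

31.0217 min


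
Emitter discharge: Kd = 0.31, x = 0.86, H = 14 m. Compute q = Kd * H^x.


q = Kd * H^x = 0.31 * 14^0.86 = 0.31 * 9.675426

2.9994 L/h


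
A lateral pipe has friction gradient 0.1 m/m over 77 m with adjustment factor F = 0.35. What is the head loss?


hf = J * L * F = 0.1 * 77 * 0.35 = 2.6950 m

2.6950 m


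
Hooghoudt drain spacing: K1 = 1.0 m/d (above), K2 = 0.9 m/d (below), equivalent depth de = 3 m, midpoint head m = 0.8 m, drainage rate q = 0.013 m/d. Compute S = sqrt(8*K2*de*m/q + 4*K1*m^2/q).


S^2 = 8*K2*de*m/q + 4*K1*m^2/q
S^2 = 8*0.9*3*0.8/0.013 + 4*1.0*0.8^2/0.013
S = sqrt(1526.1538)

39.0660 m


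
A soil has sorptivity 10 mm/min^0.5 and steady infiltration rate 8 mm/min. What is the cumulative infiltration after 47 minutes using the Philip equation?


F = S*sqrt(t) + A*t
F = 10*sqrt(47) + 8*47
F = 10*6.855655 + 376

444.5566 mm


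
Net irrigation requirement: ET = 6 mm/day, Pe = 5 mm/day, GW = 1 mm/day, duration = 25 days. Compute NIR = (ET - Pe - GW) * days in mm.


Daily deficit = ET - Pe - GW = 6 - 5 - 1 = 0 mm/day
NIR = 0 * 25 = 0 mm

0 mm


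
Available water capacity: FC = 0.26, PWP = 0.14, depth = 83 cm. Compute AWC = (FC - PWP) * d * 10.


AWC = (FC - PWP) * d * 10
AWC = (0.26 - 0.14) * 83 * 10
AWC = 0.1200 * 83 * 10

99.6000 mm


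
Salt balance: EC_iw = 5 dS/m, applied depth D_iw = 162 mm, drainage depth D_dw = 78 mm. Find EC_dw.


EC_dw = EC_iw * D_iw / D_dw
EC_dw = 5 * 162 / 78
EC_dw = 810 / 78

10.3846 dS/m


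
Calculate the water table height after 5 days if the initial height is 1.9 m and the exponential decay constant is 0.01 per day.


m = m0 * exp(-k*t)
m = 1.9 * exp(-0.01 * 5)
m = 1.9 * exp(-0.0500)

1.8073 m


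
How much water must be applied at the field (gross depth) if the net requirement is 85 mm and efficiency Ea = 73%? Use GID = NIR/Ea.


Ea = 73% = 0.73
GID = NIR / Ea = 85 / 0.73 = 116.4384 mm

116.4384 mm


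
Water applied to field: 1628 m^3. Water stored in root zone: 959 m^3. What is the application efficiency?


Ea = V_root / V_field * 100 = 959 / 1628 * 100 = 58.9066%

58.9066 %


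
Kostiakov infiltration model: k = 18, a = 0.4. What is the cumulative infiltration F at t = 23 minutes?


F = k * t^a = 18 * 23^0.4
F = 18 * 3.505025

63.0904 mm


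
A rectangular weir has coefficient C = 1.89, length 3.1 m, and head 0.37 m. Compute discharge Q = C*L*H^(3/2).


Q = C * L * H^(3/2) = 1.89 * 3.1 * 0.37^1.5 = 1.89 * 3.1 * 0.225062

1.3186 m^3/s


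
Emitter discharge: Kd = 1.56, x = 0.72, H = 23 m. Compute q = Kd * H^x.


q = Kd * H^x = 1.56 * 23^0.72 = 1.56 * 9.559695

14.9131 L/h


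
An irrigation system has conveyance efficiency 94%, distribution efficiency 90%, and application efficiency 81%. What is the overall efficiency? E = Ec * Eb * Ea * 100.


Ec = 0.94, Eb = 0.9, Ea = 0.81
E = 0.94 * 0.9 * 0.81 * 100 = 68.5260%

68.5260 %


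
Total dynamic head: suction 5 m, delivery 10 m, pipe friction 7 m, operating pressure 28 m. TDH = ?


TDH = Hs + Hd + hf + Hp = 5 + 10 + 7 + 28 = 50

50 m


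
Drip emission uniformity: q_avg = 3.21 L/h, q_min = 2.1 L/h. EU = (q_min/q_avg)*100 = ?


EU = (q_min/q_avg)*100 = (2.1/3.21)*100 = 65.4206%

65.4206 %


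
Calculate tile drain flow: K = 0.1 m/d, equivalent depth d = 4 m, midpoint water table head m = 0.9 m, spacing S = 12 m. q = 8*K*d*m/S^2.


q = 8*K*d*m/S^2
q = 8*0.1*4*0.9/12^2
q = 2.8800 / 144

0.0200 m/d


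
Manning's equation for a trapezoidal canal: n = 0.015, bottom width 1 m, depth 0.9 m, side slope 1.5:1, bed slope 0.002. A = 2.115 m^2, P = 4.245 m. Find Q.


R = A/P = 2.115/4.245 = 0.498233
Q = (1/0.015) * 2.115 * 0.498233^(2/3) * 0.002^0.5

3.9630 m^3/s


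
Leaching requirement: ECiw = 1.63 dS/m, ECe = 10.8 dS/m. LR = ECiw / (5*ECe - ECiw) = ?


LR = ECiw / (5*ECe - ECiw)
LR = 1.63 / (5*10.8 - 1.63)
LR = 1.63 / 52.3700

0.0311


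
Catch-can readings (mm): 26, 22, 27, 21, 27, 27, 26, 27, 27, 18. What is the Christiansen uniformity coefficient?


mean = 24.800000 mm
MAD = 2.680000 mm
CU = (1 - 2.680000/24.800000)*100

89.1935 %


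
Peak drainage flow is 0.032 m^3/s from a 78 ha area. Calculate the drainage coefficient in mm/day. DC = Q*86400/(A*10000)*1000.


DC = Q * 86400 / (A * 10000) * 1000
DC = 0.032 * 86400 / (78 * 10000) * 1000
DC = 2764800.0000 / 780000

3.5446 mm/day


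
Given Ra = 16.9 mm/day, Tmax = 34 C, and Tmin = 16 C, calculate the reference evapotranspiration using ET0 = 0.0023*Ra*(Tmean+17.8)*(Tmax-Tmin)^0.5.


Tmean = (Tmax + Tmin)/2 = (34 + 16)/2 = 25.0
ET0 = 0.0023 * 16.9 * (25.0 + 17.8) * sqrt(34 - 16)
ET0 = 0.0023 * 16.9 * 42.8 * 4.242641

7.0582 mm/day


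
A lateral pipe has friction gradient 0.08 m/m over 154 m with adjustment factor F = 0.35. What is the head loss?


hf = J * L * F = 0.08 * 154 * 0.35 = 4.3120 m

4.3120 m


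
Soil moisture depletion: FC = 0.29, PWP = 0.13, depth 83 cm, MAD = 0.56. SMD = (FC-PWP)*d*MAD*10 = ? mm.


SMD = (FC - PWP) * d * MAD * 10
SMD = (0.29 - 0.13) * 83 * 0.56 * 10
SMD = 0.1600 * 83 * 0.56 * 10

74.3680 mm


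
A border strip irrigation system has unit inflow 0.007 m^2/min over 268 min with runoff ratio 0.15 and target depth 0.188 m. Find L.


L = q*t/((1+r)*Z)
L = 0.007*268/((1+0.15)*0.188)
L = 1.876/0.2162

8.6772 m


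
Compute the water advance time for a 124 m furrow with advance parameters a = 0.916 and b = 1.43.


t = (L/a)^(1/b)
t = (124/0.916)^(1/1.43)
t = 135.371179^(1/1.43)

30.9441 min


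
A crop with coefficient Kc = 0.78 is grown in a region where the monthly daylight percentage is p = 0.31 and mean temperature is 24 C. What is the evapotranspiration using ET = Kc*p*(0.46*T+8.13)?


ET = Kc * p * (0.46*T + 8.13)
ET = 0.78 * 0.31 * (0.46*24 + 8.13)
ET = 0.78 * 0.31 * 19.1700

4.6353 mm/day


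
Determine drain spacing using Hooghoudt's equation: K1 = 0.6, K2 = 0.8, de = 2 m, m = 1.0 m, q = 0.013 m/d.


S^2 = 8*K2*de*m/q + 4*K1*m^2/q
S^2 = 8*0.8*2*1.0/0.013 + 4*0.6*1.0^2/0.013
S = sqrt(1169.2308)

34.1940 m


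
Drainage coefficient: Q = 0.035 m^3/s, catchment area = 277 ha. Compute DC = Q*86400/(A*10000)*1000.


DC = Q * 86400 / (A * 10000) * 1000
DC = 0.035 * 86400 / (277 * 10000) * 1000
DC = 3024000.0000 / 2770000

1.0917 mm/day


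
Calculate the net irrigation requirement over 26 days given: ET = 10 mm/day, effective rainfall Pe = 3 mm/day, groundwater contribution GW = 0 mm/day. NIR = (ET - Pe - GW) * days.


Daily deficit = ET - Pe - GW = 10 - 3 - 0 = 7 mm/day
NIR = 7 * 26 = 182 mm

182.0000 mm


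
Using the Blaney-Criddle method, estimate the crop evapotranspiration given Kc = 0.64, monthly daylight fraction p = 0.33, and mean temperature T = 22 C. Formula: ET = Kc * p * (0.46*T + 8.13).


ET = Kc * p * (0.46*T + 8.13)
ET = 0.64 * 0.33 * (0.46*22 + 8.13)
ET = 0.64 * 0.33 * 18.2500

3.8544 mm/day


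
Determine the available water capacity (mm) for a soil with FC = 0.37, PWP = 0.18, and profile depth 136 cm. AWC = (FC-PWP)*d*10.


AWC = (FC - PWP) * d * 10
AWC = (0.37 - 0.18) * 136 * 10
AWC = 0.1900 * 136 * 10

258.4000 mm


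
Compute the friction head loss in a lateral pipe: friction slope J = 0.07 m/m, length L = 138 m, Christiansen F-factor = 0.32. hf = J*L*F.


hf = J * L * F = 0.07 * 138 * 0.32 = 3.0912 m

3.0912 m


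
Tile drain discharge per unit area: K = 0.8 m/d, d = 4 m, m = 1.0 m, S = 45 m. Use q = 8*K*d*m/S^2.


q = 8*K*d*m/S^2
q = 8*0.8*4*1.0/45^2
q = 25.6000 / 2025

0.0126 m/d


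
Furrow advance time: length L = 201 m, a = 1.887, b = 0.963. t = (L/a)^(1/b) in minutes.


t = (L/a)^(1/b)
t = (201/1.887)^(1/0.963)
t = 106.518283^(1/0.963)

127.4445 min


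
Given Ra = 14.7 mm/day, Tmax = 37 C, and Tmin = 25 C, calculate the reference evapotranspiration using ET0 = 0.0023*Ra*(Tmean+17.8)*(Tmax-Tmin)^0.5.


Tmean = (Tmax + Tmin)/2 = (37 + 25)/2 = 31.0
ET0 = 0.0023 * 14.7 * (31.0 + 17.8) * sqrt(37 - 25)
ET0 = 0.0023 * 14.7 * 48.8 * 3.464102

5.7155 mm/day


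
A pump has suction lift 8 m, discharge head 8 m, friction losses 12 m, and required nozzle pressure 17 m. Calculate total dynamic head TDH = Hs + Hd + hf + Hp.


TDH = Hs + Hd + hf + Hp = 8 + 8 + 12 + 17 = 45

45 m


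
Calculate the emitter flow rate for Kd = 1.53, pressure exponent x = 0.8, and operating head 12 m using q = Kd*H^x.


q = Kd * H^x = 1.53 * 12^0.8 = 1.53 * 7.300372

11.1696 L/h


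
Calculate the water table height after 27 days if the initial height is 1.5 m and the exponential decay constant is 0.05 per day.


m = m0 * exp(-k*t)
m = 1.5 * exp(-0.05 * 27)
m = 1.5 * exp(-1.3500)

0.3889 m


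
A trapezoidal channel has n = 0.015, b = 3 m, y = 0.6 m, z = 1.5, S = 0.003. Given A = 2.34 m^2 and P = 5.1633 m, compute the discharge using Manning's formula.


R = A/P = 2.34/5.1633 = 0.453199
Q = (1/0.015) * 2.34 * 0.453199^(2/3) * 0.003^0.5

5.0413 m^3/s


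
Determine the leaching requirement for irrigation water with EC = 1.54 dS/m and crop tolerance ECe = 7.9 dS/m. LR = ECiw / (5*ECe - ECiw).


LR = ECiw / (5*ECe - ECiw)
LR = 1.54 / (5*7.9 - 1.54)
LR = 1.54 / 37.9600

0.0406


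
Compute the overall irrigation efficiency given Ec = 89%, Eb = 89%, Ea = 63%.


Ec = 0.89, Eb = 0.89, Ea = 0.63
E = 0.89 * 0.89 * 0.63 * 100 = 49.9023%

49.9023 %


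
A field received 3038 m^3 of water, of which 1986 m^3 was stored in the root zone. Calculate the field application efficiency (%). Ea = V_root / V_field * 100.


Ea = V_root / V_field * 100 = 1986 / 3038 * 100 = 65.3720%

65.3720 %


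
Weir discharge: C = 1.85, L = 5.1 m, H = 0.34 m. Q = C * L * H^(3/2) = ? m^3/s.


Q = C * L * H^(3/2) = 1.85 * 5.1 * 0.34^1.5 = 1.85 * 5.1 * 0.198252

1.8705 m^3/s


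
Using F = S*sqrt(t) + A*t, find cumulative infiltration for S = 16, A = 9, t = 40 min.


F = S*sqrt(t) + A*t
F = 16*sqrt(40) + 9*40
F = 16*6.324555 + 360

461.1929 mm


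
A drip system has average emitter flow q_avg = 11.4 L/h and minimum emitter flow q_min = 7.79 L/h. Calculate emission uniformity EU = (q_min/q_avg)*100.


EU = (q_min/q_avg)*100 = (7.79/11.4)*100 = 68.3333%

68.3333 %


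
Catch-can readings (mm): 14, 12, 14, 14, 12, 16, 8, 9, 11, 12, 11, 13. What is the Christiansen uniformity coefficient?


mean = 12.166667 mm
MAD = 1.694444 mm
CU = (1 - 1.694444/12.166667)*100

86.0731 %


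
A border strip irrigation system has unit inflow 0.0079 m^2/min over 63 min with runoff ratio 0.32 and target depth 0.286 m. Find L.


L = q*t/((1+r)*Z)
L = 0.0079*63/((1+0.32)*0.286)
L = 0.4977/0.37752

1.3183 m


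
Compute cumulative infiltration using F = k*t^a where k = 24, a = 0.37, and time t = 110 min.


F = k * t^a = 24 * 110^0.37
F = 24 * 5.692661

136.6239 mm


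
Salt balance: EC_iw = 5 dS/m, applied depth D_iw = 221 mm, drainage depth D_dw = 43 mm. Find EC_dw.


EC_dw = EC_iw * D_iw / D_dw
EC_dw = 5 * 221 / 43
EC_dw = 1105 / 43

25.6977 dS/m


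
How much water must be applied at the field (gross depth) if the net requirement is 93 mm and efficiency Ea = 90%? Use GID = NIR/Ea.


Ea = 90% = 0.9
GID = NIR / Ea = 93 / 0.9 = 103.3333 mm

103.3333 mm


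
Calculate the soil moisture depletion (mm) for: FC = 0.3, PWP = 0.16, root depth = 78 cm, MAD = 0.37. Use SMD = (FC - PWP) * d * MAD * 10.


SMD = (FC - PWP) * d * MAD * 10
SMD = (0.3 - 0.16) * 78 * 0.37 * 10
SMD = 0.1400 * 78 * 0.37 * 10

40.4040 mm


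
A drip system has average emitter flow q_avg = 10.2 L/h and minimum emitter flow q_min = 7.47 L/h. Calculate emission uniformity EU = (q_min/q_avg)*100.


EU = (q_min/q_avg)*100 = (7.47/10.2)*100 = 73.2353%

73.2353 %


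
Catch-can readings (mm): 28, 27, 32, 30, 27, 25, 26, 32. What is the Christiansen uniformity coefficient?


mean = 28.375000 mm
MAD = 2.218750 mm
CU = (1 - 2.218750/28.375000)*100

92.1806 %


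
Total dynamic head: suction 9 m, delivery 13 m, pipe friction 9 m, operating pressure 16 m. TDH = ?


TDH = Hs + Hd + hf + Hp = 9 + 13 + 9 + 16 = 47

47 m


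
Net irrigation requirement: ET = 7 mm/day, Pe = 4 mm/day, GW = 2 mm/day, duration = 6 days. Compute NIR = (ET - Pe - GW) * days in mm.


Daily deficit = ET - Pe - GW = 7 - 4 - 2 = 1 mm/day
NIR = 1 * 6 = 6 mm

6.0000 mm


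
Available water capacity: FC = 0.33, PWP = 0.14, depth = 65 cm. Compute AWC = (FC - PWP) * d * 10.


AWC = (FC - PWP) * d * 10
AWC = (0.33 - 0.14) * 65 * 10
AWC = 0.1900 * 65 * 10

123.5000 mm


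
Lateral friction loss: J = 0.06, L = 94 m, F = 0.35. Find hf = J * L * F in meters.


hf = J * L * F = 0.06 * 94 * 0.35 = 1.9740 m

1.9740 m


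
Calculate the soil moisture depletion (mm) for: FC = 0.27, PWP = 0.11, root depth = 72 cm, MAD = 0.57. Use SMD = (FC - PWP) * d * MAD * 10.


SMD = (FC - PWP) * d * MAD * 10
SMD = (0.27 - 0.11) * 72 * 0.57 * 10
SMD = 0.1600 * 72 * 0.57 * 10

65.6640 mm


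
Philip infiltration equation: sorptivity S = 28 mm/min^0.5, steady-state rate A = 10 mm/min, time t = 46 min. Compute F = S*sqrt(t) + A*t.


F = S*sqrt(t) + A*t
F = 28*sqrt(46) + 10*46
F = 28*6.782330 + 460

649.9052 mm


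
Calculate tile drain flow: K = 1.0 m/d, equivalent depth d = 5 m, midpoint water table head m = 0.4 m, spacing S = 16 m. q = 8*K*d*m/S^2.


q = 8*K*d*m/S^2
q = 8*1.0*5*0.4/16^2
q = 16.0000 / 256

0.0625 m/d


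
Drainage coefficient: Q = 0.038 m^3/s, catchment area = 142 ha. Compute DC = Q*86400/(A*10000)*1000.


DC = Q * 86400 / (A * 10000) * 1000
DC = 0.038 * 86400 / (142 * 10000) * 1000
DC = 3283200.0000 / 1420000

2.3121 mm/day


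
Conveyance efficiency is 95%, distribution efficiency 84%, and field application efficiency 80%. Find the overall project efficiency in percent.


Ec = 0.95, Eb = 0.84, Ea = 0.8
E = 0.95 * 0.84 * 0.8 * 100 = 63.8400%

63.8400 %


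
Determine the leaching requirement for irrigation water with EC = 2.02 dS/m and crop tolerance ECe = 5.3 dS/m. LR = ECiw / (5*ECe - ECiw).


LR = ECiw / (5*ECe - ECiw)
LR = 2.02 / (5*5.3 - 2.02)
LR = 2.02 / 24.4800

0.0825


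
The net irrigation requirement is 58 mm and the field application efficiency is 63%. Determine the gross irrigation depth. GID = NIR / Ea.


Ea = 63% = 0.63
GID = NIR / Ea = 58 / 0.63 = 92.0635 mm

92.0635 mm


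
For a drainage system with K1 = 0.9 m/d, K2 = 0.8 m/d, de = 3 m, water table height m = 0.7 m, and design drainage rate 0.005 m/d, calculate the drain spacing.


S^2 = 8*K2*de*m/q + 4*K1*m^2/q
S^2 = 8*0.8*3*0.7/0.005 + 4*0.9*0.7^2/0.005
S = sqrt(3040.8000)

55.1434 m


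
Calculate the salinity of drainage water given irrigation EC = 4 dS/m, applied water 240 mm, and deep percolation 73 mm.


EC_dw = EC_iw * D_iw / D_dw
EC_dw = 4 * 240 / 73
EC_dw = 960 / 73

13.1507 dS/m


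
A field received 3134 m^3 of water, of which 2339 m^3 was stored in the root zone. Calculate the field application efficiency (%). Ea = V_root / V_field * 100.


Ea = V_root / V_field * 100 = 2339 / 3134 * 100 = 74.6331%

74.6331 %


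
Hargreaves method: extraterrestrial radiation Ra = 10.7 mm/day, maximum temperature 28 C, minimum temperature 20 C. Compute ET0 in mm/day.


Tmean = (Tmax + Tmin)/2 = (28 + 20)/2 = 24.0
ET0 = 0.0023 * 10.7 * (24.0 + 17.8) * sqrt(28 - 20)
ET0 = 0.0023 * 10.7 * 41.8 * 2.828427

2.9096 mm/day


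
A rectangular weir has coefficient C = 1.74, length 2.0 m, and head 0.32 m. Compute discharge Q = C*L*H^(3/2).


Q = C * L * H^(3/2) = 1.74 * 2.0 * 0.32^1.5 = 1.74 * 2.0 * 0.181019

0.6299 m^3/s


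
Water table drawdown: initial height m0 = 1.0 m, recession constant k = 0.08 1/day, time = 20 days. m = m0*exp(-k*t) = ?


m = m0 * exp(-k*t)
m = 1.0 * exp(-0.08 * 20)
m = 1.0 * exp(-1.6000)

0.2019 m


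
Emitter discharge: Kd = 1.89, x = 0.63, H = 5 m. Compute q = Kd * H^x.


q = Kd * H^x = 1.89 * 5^0.63 = 1.89 * 2.756456

5.2097 L/h


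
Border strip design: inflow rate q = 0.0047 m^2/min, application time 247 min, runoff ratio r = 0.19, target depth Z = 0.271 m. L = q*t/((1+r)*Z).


L = q*t/((1+r)*Z)
L = 0.0047*247/((1+0.19)*0.271)
L = 1.1609/0.32249

3.5998 m


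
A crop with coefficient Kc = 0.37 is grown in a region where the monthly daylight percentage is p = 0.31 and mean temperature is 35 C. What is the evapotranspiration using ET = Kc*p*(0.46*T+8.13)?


ET = Kc * p * (0.46*T + 8.13)
ET = 0.37 * 0.31 * (0.46*35 + 8.13)
ET = 0.37 * 0.31 * 24.2300

2.7792 mm/day


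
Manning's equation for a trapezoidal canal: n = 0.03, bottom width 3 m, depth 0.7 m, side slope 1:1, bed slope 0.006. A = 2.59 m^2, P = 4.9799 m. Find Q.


R = A/P = 2.59/4.9799 = 0.520091
Q = (1/0.03) * 2.59 * 0.520091^(2/3) * 0.006^0.5

4.3249 m^3/s


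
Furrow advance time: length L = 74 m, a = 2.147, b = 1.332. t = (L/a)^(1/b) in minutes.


t = (L/a)^(1/b)
t = (74/2.147)^(1/1.332)
t = 34.466698^(1/1.332)

14.2628 min


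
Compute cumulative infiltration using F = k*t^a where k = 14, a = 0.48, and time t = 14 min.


F = k * t^a = 14 * 14^0.48
F = 14 * 3.549290

49.6901 mm


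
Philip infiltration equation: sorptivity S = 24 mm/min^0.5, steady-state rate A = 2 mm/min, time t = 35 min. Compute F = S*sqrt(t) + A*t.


F = S*sqrt(t) + A*t
F = 24*sqrt(35) + 2*35
F = 24*5.916080 + 70

211.9859 mm


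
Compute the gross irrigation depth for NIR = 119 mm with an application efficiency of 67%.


Ea = 67% = 0.67
GID = NIR / Ea = 119 / 0.67 = 177.6119 mm

177.6119 mm


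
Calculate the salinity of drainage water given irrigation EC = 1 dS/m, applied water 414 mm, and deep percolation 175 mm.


EC_dw = EC_iw * D_iw / D_dw
EC_dw = 1 * 414 / 175
EC_dw = 414 / 175

2.3657 dS/m


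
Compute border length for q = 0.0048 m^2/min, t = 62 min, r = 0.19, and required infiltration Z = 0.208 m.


L = q*t/((1+r)*Z)
L = 0.0048*62/((1+0.19)*0.208)
L = 0.2976/0.24752

1.2023 m


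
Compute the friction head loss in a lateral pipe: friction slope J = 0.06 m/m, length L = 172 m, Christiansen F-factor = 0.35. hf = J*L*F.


hf = J * L * F = 0.06 * 172 * 0.35 = 3.6120 m

3.6120 m


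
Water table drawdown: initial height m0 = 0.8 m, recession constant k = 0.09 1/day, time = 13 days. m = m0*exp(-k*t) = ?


m = m0 * exp(-k*t)
m = 0.8 * exp(-0.09 * 13)
m = 0.8 * exp(-1.1700)

0.2483 m


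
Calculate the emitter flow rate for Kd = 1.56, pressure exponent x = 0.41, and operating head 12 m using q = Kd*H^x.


q = Kd * H^x = 1.56 * 12^0.41 = 1.56 * 2.769901

4.3210 L/h


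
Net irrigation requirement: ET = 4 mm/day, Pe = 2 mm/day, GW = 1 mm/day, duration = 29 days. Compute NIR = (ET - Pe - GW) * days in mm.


Daily deficit = ET - Pe - GW = 4 - 2 - 1 = 1 mm/day
NIR = 1 * 29 = 29 mm

29.0000 mm


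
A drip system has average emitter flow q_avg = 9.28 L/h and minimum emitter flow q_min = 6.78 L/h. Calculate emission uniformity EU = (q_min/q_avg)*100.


EU = (q_min/q_avg)*100 = (6.78/9.28)*100 = 73.0603%

73.0603 %


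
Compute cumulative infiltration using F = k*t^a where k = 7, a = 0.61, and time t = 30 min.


F = k * t^a = 7 * 30^0.61
F = 7 * 7.962400

55.7368 mm


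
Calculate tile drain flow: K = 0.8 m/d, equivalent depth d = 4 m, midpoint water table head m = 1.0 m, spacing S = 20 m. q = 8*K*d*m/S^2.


q = 8*K*d*m/S^2
q = 8*0.8*4*1.0/20^2
q = 25.6000 / 400

0.0640 m/d


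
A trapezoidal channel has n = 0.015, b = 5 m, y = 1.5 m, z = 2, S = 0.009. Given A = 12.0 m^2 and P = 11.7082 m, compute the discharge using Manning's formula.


R = A/P = 12.0/11.7082 = 1.024923
Q = (1/0.015) * 12.0 * 1.024923^(2/3) * 0.009^0.5

77.1505 m^3/s


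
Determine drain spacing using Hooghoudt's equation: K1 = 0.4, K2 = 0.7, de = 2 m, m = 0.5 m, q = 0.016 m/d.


S^2 = 8*K2*de*m/q + 4*K1*m^2/q
S^2 = 8*0.7*2*0.5/0.016 + 4*0.4*0.5^2/0.016
S = sqrt(375.0000)

19.3649 m


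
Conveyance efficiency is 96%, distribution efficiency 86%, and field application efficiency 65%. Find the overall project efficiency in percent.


Ec = 0.96, Eb = 0.86, Ea = 0.65
E = 0.96 * 0.86 * 0.65 * 100 = 53.6640%

53.6640 %


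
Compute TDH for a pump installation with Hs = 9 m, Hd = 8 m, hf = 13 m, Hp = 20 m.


TDH = Hs + Hd + hf + Hp = 9 + 8 + 13 + 20 = 50

50 m


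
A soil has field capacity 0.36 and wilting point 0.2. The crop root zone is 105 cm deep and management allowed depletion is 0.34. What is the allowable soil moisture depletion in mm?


SMD = (FC - PWP) * d * MAD * 10
SMD = (0.36 - 0.2) * 105 * 0.34 * 10
SMD = 0.1600 * 105 * 0.34 * 10

57.1200 mm


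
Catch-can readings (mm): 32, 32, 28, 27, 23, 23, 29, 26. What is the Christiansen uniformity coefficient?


mean = 27.500000 mm
MAD = 2.750000 mm
CU = (1 - 2.750000/27.500000)*100

90.0000 %


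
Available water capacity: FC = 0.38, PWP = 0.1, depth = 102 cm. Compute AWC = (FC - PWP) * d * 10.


AWC = (FC - PWP) * d * 10
AWC = (0.38 - 0.1) * 102 * 10
AWC = 0.2800 * 102 * 10

285.6000 mm


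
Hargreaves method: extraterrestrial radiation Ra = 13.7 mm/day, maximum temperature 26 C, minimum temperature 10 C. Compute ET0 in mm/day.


Tmean = (Tmax + Tmin)/2 = (26 + 10)/2 = 18.0
ET0 = 0.0023 * 13.7 * (18.0 + 17.8) * sqrt(26 - 10)
ET0 = 0.0023 * 13.7 * 35.8 * 4.000000

4.5122 mm/day


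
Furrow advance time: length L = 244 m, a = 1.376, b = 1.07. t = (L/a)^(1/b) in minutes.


t = (L/a)^(1/b)
t = (244/1.376)^(1/1.07)
t = 177.325581^(1/1.07)

126.3734 min


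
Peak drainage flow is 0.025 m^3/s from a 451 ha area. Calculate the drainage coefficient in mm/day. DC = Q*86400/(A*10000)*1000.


DC = Q * 86400 / (A * 10000) * 1000
DC = 0.025 * 86400 / (451 * 10000) * 1000
DC = 2160000.0000 / 4510000

0.4789 mm/day


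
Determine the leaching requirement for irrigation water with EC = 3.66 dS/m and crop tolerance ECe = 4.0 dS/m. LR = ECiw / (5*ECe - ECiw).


LR = ECiw / (5*ECe - ECiw)
LR = 3.66 / (5*4.0 - 3.66)
LR = 3.66 / 16.3400

0.2240


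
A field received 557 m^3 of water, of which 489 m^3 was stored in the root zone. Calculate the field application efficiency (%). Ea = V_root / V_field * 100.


Ea = V_root / V_field * 100 = 489 / 557 * 100 = 87.7917%

87.7917 %


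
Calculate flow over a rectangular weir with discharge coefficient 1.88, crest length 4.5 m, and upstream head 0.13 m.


Q = C * L * H^(3/2) = 1.88 * 4.5 * 0.13^1.5 = 1.88 * 4.5 * 0.046872

0.3965 m^3/s


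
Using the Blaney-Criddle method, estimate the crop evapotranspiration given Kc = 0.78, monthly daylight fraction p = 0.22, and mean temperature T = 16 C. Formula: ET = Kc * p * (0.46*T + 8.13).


ET = Kc * p * (0.46*T + 8.13)
ET = 0.78 * 0.22 * (0.46*16 + 8.13)
ET = 0.78 * 0.22 * 15.4900

2.6581 mm/day


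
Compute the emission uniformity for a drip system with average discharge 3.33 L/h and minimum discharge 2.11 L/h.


EU = (q_min/q_avg)*100 = (2.11/3.33)*100 = 63.3634%

63.3634 %


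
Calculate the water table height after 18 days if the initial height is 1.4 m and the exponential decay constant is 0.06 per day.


m = m0 * exp(-k*t)
m = 1.4 * exp(-0.06 * 18)
m = 1.4 * exp(-1.0800)

0.4754 m


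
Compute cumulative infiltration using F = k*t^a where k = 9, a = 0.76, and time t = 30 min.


F = k * t^a = 9 * 30^0.76
F = 9 * 13.262096

119.3589 mm


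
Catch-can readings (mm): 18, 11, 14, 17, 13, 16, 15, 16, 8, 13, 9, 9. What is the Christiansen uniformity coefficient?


mean = 13.250000 mm
MAD = 2.750000 mm
CU = (1 - 2.750000/13.250000)*100

79.2453 %


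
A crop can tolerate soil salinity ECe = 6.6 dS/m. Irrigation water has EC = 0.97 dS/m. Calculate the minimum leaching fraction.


LR = ECiw / (5*ECe - ECiw)
LR = 0.97 / (5*6.6 - 0.97)
LR = 0.97 / 32.0300

0.0303
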